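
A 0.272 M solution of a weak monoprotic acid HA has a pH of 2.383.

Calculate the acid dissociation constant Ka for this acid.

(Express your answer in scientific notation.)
K_a = 6.40e-05

[H⁺] = 10^(−pH) = 10^(−2.383) = 4.140e-03 M. For HA ⇌ H⁺ + A⁻, Ka = x²/(C − x) = (4.140e-03)²/(0.272 − 4.140e-03) = 6.40e-05.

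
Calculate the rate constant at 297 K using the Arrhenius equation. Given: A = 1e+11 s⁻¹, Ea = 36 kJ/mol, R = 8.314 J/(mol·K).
4.66e+04 s⁻¹

k = A·exp(-Ea/(R·T)) = 1e+11·exp(-36000/(8.314·297)) = 1e+11·exp(-14.5793) = 1e+11·4.6591e-07 = 4.66e+04 s⁻¹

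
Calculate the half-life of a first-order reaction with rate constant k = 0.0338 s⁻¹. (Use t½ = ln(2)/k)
20.51 s

t½ = ln(2)/k = 0.6931/0.0338 = 20.51 s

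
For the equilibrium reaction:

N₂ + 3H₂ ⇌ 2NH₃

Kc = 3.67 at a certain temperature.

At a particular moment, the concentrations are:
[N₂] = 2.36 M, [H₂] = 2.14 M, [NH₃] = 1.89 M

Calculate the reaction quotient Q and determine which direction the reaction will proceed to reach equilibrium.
Q = 0.154, Q < K, reaction proceeds forward (toward products)

Q = ([NH₃]^2) / ([N₂] × [H₂]^3)
  = ((1.89)^2) / ((2.36)·(2.14)^3) = 3.5721/23.129 = 0.1544
Since Q = 0.1544 < Kc = 3.67, the reaction proceeds forward (toward products) to reach equilibrium.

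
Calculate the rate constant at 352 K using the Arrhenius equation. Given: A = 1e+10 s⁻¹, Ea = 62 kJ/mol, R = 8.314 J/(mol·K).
6.30e+00 s⁻¹

k = A·exp(-Ea/(R·T)) = 1e+10·exp(-62000/(8.314·352)) = 1e+10·exp(-21.1855) = 1e+10·6.2987e-10 = 6.30e+00 s⁻¹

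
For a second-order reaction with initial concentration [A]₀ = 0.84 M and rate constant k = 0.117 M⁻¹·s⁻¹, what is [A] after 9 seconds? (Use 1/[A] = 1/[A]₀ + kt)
0.4457 M

1/[A] = 1/[A]₀ + k·t = 1/0.84 + (0.117)·(9) = 1.1905 + 1.0530 = 2.2435
[A] = 1/2.2435 = 0.4457 M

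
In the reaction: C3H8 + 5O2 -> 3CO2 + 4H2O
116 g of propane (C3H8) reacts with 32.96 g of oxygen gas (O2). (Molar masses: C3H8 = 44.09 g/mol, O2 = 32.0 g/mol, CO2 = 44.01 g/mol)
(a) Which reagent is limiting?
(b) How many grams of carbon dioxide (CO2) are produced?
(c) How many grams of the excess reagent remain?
(a) O2, (b) 27.2 g, (c) 106.9 g

Moles of C3H8 = 116 g ÷ 44.09 g/mol = 2.63098 mol
Moles of O2 = 32.96 g ÷ 32.0 g/mol = 1.03 mol
Moles ÷ coefficient: C3H8: 2.63098/1 = 2.631, O2: 1.03/5 = 0.206
(a) O2 has the smaller value, so O2 is the limiting reagent.
(b) Moles of CO2 = 1.03 mol O2 × (3/5) = 0.618 mol; mass = 0.618 mol × 44.01 g/mol = 27.2 g
(c) C3H8 consumed = 1.03 × (1/5) = 0.206 mol; remaining = 2.63098 − 0.206 = 2.42498 mol; mass = 2.42498 mol × 44.09 g/mol = 106.9 g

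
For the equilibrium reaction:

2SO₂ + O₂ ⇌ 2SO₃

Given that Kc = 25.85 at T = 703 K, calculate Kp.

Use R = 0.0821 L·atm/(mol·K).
K_p = 0.4479

Δn = (moles gaseous products) − (moles gaseous reactants) = -1
T = 703 K; RT = 0.0821 × 703 = 57.7163
Kp = Kc·(RT)^Δn = 25.85 × (57.7163)^-1 = 25.85 × 0.0173261 = 0.4479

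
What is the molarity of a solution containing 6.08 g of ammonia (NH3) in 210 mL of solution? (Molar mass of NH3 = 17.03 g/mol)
Moles of NH3 = 6.08 g ÷ 17.03 g/mol = 0.357017 mol
Volume = 210 mL = 0.21 L
Molarity = 0.357017 mol ÷ 0.21 L = 1.7 M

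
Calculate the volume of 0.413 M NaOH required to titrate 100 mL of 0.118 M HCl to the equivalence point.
V_{base} = 28.6 mL

At equivalence: moles acid = moles base.
moles HCl = 0.118 M × 0.1 L = 0.0118 mol
V_NaOH = 0.0118 mol ÷ 0.413 M = 0.02857 L = 28.6 mL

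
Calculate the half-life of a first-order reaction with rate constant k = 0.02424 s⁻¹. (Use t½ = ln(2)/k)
28.60 s

t½ = ln(2)/k = 0.6931/0.02424 = 28.60 s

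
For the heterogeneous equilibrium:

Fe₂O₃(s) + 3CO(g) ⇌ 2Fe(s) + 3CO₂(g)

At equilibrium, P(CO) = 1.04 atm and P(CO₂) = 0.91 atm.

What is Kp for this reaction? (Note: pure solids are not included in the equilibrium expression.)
K_p = 0.670

Solids (Fe₂O₃, Fe) are excluded.
Kp = P(CO₂)³/P(CO)³ = (0.91)³/(1.04)³ = 0.7536/1.125 = 0.670.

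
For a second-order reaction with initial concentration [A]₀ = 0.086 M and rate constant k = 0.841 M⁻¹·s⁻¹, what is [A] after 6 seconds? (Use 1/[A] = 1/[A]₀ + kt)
0.0600 M

1/[A] = 1/[A]₀ + k·t = 1/0.086 + (0.841)·(6) = 11.6279 + 5.0460 = 16.6739
[A] = 1/16.6739 = 0.0600 M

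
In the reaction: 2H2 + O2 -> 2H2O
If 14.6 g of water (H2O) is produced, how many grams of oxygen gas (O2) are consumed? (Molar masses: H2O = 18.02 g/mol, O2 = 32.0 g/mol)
Moles of H2O = 14.6 g ÷ 18.02 g/mol = 0.810211 mol
Mole ratio: 1 mol O2 / 2 mol H2O
Moles of O2 = 0.810211 × (1/2) = 0.405105 mol
Mass of O2 = 0.405105 mol × 32.0 g/mol = 12.96 g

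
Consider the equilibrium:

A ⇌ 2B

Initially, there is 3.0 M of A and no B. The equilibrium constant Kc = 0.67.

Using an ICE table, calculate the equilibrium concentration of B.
[B] = 1.260 M

ICE: [A] = 3.0 − x, [B] = 2x.
Kc = (2x)²/(3.0 − x) = 0.67 ⇒ 4x² + 0.67x − 2.01 = 0.
x = (−0.67 + √(0.67² + 4·4·2.01))/(2·4) = (−0.67 + √32.609)/8 = 0.63005.
[B] = 2x = 1.260 M.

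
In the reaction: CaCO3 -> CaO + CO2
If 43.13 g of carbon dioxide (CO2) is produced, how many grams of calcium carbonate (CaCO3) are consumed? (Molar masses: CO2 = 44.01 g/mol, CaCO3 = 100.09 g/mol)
Moles of CO2 = 43.13 g ÷ 44.01 g/mol = 0.980005 mol
Mole ratio: 1 mol CaCO3 / 1 mol CO2
Moles of CaCO3 = 0.980005 × (1/1) = 0.980005 mol
Mass of CaCO3 = 0.980005 mol × 100.09 g/mol = 98.09 g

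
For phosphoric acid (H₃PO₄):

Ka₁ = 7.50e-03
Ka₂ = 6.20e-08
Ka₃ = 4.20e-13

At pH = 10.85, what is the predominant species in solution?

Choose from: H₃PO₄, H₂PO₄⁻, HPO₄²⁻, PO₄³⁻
HPO₄²⁻

pKa1 = 2.12, pKa2 = 7.21, pKa3 = 12.38. Each pKa is the crossover between adjacent species; pH = 10.85 lies in the region where HPO₄²⁻ predominates.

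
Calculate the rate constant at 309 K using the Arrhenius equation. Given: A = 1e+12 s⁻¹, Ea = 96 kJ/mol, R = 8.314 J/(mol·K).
5.90e-05 s⁻¹

k = A·exp(-Ea/(R·T)) = 1e+12·exp(-96000/(8.314·309)) = 1e+12·exp(-37.3682) = 1e+12·5.9044e-17 = 5.90e-05 s⁻¹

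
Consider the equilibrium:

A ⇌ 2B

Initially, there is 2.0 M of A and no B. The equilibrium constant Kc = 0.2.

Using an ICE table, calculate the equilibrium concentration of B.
[B] = 0.584 M

ICE: [A] = 2.0 − x, [B] = 2x.
Kc = (2x)²/(2.0 − x) = 0.2 ⇒ 4x² + 0.2x − 0.4 = 0.
x = (−0.2 + √(0.2² + 4·4·0.4))/(2·4) = (−0.2 + √6.44)/8 = 0.29221.
[B] = 2x = 0.584 M.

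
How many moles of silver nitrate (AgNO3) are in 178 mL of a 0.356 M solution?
Moles = Molarity × Volume (L)
Moles = 0.356 M × 0.178 L = 0.06337 mol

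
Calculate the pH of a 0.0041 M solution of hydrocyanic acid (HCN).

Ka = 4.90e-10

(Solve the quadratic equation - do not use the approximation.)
pH = 5.85

x² + Ka×x - Ka×C = 0. Using quadratic formula: [H⁺] = 1.4171e-06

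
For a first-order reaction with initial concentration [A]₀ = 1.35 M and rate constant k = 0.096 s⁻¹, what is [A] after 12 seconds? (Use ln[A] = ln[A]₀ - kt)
0.4266 M

ln[A] = ln[A]₀ - k·t = ln(1.35) - (0.096)·(12) = 0.3001 - 1.1520 = -0.8519
[A] = e^(-0.8519) = 0.4266 M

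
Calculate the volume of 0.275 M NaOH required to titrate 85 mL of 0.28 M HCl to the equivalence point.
V_{base} = 86.5 mL

At equivalence: moles acid = moles base.
moles HCl = 0.28 M × 0.085 L = 0.0238 mol
V_NaOH = 0.0238 mol ÷ 0.275 M = 0.08655 L = 86.5 mL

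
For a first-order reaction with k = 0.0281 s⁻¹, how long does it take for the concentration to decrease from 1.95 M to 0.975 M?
24.67 s

From ln[A] = ln[A]₀ - k·t: t = ln([A]₀/[A])/k = ln(1.95/0.975)/0.0281 = ln(2.0000)/0.0281 = 0.6931/0.0281 = 24.67 s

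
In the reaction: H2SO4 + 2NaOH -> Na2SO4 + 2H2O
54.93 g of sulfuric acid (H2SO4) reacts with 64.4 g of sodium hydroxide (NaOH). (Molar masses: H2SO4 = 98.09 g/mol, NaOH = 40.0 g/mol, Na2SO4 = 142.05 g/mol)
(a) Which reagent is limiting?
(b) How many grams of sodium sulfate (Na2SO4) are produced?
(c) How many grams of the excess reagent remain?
(a) H2SO4, (b) 79.55 g, (c) 19.6 g

Moles of H2SO4 = 54.93 g ÷ 98.09 g/mol = 0.559996 mol
Moles of NaOH = 64.4 g ÷ 40.0 g/mol = 1.61 mol
Moles ÷ coefficient: H2SO4: 0.559996/1 = 0.56, NaOH: 1.61/2 = 0.805
(a) H2SO4 has the smaller value, so H2SO4 is the limiting reagent.
(b) Moles of Na2SO4 = 0.559996 mol H2SO4 × (1/1) = 0.559996 mol; mass = 0.559996 mol × 142.05 g/mol = 79.55 g
(c) NaOH consumed = 0.559996 × (2/1) = 1.11999 mol; remaining = 1.61 − 1.11999 = 0.490008 mol; mass = 0.490008 mol × 40.0 g/mol = 19.6 g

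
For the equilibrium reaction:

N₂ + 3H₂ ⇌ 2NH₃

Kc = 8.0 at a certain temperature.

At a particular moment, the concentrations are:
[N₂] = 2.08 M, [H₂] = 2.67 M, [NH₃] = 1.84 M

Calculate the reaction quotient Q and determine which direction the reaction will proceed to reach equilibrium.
Q = 0.086, Q < K, reaction proceeds forward (toward products)

Q = ([NH₃]^2) / ([N₂] × [H₂]^3)
  = ((1.84)^2) / ((2.08)·(2.67)^3) = 3.3856/39.591 = 0.08551
Since Q = 0.08551 < Kc = 8.0, the reaction proceeds forward (toward products) to reach equilibrium.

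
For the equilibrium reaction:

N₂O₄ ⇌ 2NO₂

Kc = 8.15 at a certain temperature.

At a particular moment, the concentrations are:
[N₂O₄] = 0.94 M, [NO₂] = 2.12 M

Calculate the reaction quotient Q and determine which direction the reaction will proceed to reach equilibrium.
Q = 4.781, Q < K, reaction proceeds forward (toward products)

Q = ([NO₂]^2) / ([N₂O₄])
  = ((2.12)^2) / ((0.94)) = 4.4944/0.94 = 4.781
Since Q = 4.781 < Kc = 8.15, the reaction proceeds forward (toward products) to reach equilibrium.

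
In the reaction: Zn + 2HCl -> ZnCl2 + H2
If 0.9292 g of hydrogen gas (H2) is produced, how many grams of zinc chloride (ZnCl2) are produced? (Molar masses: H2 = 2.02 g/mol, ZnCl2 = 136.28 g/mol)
Moles of H2 = 0.9292 g ÷ 2.02 g/mol = 0.46 mol
Mole ratio: 1 mol ZnCl2 / 1 mol H2
Moles of ZnCl2 = 0.46 × (1/1) = 0.46 mol
Mass of ZnCl2 = 0.46 mol × 136.28 g/mol = 62.69 g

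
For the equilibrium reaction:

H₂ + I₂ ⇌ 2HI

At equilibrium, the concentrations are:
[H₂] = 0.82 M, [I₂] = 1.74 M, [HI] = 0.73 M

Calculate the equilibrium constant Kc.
K_c = 0.3735

Kc = ([HI]^2) / ([H₂] × [I₂])
   = ((0.73)^2) / ((0.82)·(1.74))
   = 0.5329 / 1.4268 = 0.3735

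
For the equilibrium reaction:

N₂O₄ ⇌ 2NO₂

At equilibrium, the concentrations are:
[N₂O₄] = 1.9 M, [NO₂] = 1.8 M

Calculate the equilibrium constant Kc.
K_c = 1.7053

Kc = ([NO₂]^2) / ([N₂O₄])
   = ((1.8)^2) / ((1.9))
   = 3.24 / 1.9 = 1.7053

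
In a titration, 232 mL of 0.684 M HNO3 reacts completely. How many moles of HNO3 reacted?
Moles = Molarity × Volume (L)
Moles = 0.684 M × 0.232 L = 0.1587 mol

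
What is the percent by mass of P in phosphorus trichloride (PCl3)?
Mass of P in formula = 30.97 × 1 = 30.97 g/mol
Molar mass = 137.32 g/mol
% P = (30.97/137.32) × 100% = 22.55%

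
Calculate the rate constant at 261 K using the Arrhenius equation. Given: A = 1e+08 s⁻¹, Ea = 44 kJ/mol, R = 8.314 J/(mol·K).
1.56e-01 s⁻¹

k = A·exp(-Ea/(R·T)) = 1e+08·exp(-44000/(8.314·261)) = 1e+08·exp(-20.2769) = 1e+08·1.5626e-09 = 1.56e-01 s⁻¹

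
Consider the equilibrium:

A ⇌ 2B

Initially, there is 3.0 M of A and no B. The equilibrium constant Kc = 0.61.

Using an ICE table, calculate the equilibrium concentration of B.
[B] = 1.209 M

ICE: [A] = 3.0 − x, [B] = 2x.
Kc = (2x)²/(3.0 − x) = 0.61 ⇒ 4x² + 0.61x − 1.83 = 0.
x = (−0.61 + √(0.61² + 4·4·1.83))/(2·4) = (−0.61 + √29.652)/8 = 0.60442.
[B] = 2x = 1.209 M.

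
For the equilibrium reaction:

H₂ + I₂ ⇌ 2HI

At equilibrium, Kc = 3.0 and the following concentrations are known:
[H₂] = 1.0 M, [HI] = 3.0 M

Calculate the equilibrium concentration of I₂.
[I₂] = 3.0000 M

Kc = ([HI]^2) / ([H₂] × [I₂]) = 3.0
[I₂]^1 = (product terms)/(Kc · other reactant terms) = 9 / (3.0 · 1) = 3
[I₂] = 3.0000 M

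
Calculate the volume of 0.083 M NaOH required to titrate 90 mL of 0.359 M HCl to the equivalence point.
V_{base} = 389.3 mL

At equivalence: moles acid = moles base.
moles HCl = 0.359 M × 0.09 L = 0.03231 mol
V_NaOH = 0.03231 mol ÷ 0.083 M = 0.3893 L = 389.3 mL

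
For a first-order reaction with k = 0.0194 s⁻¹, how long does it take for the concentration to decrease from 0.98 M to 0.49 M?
35.73 s

From ln[A] = ln[A]₀ - k·t: t = ln([A]₀/[A])/k = ln(0.98/0.49)/0.0194 = ln(2.0000)/0.0194 = 0.6931/0.0194 = 35.73 s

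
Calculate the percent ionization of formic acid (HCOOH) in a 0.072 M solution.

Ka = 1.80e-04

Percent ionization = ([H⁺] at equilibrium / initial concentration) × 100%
Percent ionization = 4.88%

Let x = [H⁺]. Ka = x²/(C - x) ⇒ x² + (1.80e-04)x - (1.80e-04)(0.072) = 0. x = 3.5111e-03. Percent = (3.5111e-03/0.072) × 100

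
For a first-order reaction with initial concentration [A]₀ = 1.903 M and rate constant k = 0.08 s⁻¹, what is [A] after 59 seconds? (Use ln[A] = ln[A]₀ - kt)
0.0170 M

ln[A] = ln[A]₀ - k·t = ln(1.903) - (0.08)·(59) = 0.6434 - 4.7200 = -4.0766
[A] = e^(-4.0766) = 0.0170 M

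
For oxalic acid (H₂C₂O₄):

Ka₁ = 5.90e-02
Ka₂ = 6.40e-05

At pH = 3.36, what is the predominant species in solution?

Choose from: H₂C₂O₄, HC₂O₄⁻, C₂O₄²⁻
HC₂O₄⁻

pKa1 = 1.23, pKa2 = 4.19. Each pKa is the crossover between adjacent species; pH = 3.36 lies in the region where HC₂O₄⁻ predominates.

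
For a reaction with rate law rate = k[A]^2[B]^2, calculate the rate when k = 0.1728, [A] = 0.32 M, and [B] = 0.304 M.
0.001635 M/s

rate = k·[A]^2·[B]^2 = 0.1728·(0.32)^2·(0.304)^2 = 0.1728·0.1024·0.092416 = 0.001635 M/s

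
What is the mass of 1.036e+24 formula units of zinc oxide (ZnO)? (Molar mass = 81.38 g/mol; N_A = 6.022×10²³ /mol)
Moles = 1.036e+24 ÷ 6.022×10²³ = 1.72036 mol
Mass = 1.72036 mol × 81.38 g/mol = 140 g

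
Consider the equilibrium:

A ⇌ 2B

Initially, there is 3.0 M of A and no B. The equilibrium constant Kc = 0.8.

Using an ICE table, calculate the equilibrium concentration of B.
[B] = 1.362 M

ICE: [A] = 3.0 − x, [B] = 2x.
Kc = (2x)²/(3.0 − x) = 0.8 ⇒ 4x² + 0.8x − 2.4 = 0.
x = (−0.8 + √(0.8² + 4·4·2.4))/(2·4) = (−0.8 + √39.04)/8 = 0.68102.
[B] = 2x = 1.362 M.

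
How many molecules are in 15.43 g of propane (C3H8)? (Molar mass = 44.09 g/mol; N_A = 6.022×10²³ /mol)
Moles = 15.43 g ÷ 44.09 g/mol = 0.349966 mol
Molecules = 0.349966 mol × 6.022×10²³ /mol = 2.107e+23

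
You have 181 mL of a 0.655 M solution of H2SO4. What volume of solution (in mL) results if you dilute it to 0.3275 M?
Using M₁V₁ = M₂V₂:
0.655 × 181 = 0.3275 × V₂
V₂ = (0.655 × 181) / 0.3275 = 362 mL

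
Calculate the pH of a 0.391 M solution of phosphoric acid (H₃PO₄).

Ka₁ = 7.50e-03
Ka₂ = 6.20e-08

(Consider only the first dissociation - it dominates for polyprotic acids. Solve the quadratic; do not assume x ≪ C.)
pH = 1.30

x² + Ka₁·x − Ka₁·C = 0 with Ka₁ = 7.50e-03, C = 0.391.
x = (−Ka₁ + √(Ka₁² + 4·Ka₁·C))/2 = 5.0532e-02 M, so pH = 1.30.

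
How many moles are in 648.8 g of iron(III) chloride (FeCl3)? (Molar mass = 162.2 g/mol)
Moles = 648.8 g ÷ 162.2 g/mol = 4 mol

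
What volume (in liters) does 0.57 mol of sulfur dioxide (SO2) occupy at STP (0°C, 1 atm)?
At STP, 1 mol of gas occupies 22.4 L
Volume = 0.57 mol × 22.4 L/mol = 12.77 L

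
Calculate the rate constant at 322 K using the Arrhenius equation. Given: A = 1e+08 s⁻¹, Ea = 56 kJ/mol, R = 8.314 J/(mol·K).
8.23e-02 s⁻¹

k = A·exp(-Ea/(R·T)) = 1e+08·exp(-56000/(8.314·322)) = 1e+08·exp(-20.9181) = 1e+08·8.2298e-10 = 8.23e-02 s⁻¹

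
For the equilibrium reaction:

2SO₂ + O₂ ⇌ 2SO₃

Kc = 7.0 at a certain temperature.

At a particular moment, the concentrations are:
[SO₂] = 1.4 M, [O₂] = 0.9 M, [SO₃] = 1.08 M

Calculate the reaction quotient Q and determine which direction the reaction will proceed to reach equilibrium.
Q = 0.661, Q < K, reaction proceeds forward (toward products)

Q = ([SO₃]^2) / ([SO₂]^2 × [O₂])
  = ((1.08)^2) / ((1.4)^2·(0.9)) = 1.1664/1.764 = 0.6612
Since Q = 0.6612 < Kc = 7.0, the reaction proceeds forward (toward products) to reach equilibrium.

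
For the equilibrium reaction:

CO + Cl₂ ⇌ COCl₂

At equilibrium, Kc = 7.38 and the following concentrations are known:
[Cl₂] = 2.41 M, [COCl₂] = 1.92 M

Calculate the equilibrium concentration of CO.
[CO] = 0.1080 M

Kc = ([COCl₂]) / ([CO] × [Cl₂]) = 7.38
[CO]^1 = (product terms)/(Kc · other reactant terms) = 1.92 / (7.38 · 2.41) = 0.10795
[CO] = 0.1080 M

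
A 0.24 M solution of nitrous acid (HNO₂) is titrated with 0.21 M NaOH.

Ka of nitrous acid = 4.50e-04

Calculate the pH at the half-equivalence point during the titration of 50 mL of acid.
pH = pKa = 3.35

At the half-equivalence point, [HA] = [A⁻], so by Henderson–Hasselbalch pH = pKa + log(1) = pKa.
pKa = −log(4.50e-04) = 3.35.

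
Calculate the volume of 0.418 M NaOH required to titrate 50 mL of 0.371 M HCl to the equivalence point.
V_{base} = 44.4 mL

At equivalence: moles acid = moles base.
moles HCl = 0.371 M × 0.05 L = 0.01855 mol
V_NaOH = 0.01855 mol ÷ 0.418 M = 0.04438 L = 44.4 mL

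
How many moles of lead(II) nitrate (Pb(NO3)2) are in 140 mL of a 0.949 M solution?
Moles = Molarity × Volume (L)
Moles = 0.949 M × 0.14 L = 0.1329 mol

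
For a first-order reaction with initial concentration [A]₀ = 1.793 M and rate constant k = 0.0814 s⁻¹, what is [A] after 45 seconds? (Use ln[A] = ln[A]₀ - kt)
0.0460 M

ln[A] = ln[A]₀ - k·t = ln(1.793) - (0.0814)·(45) = 0.5839 - 3.6630 = -3.0791
[A] = e^(-3.0791) = 0.0460 M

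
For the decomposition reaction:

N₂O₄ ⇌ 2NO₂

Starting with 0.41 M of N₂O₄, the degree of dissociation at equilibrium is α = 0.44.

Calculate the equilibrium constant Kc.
K_c = 0.5670

x = α·[A]₀ = 0.44 × 0.41 = 0.1804 M dissociated.
At eq: [N₂O₄] = 0.41 − 0.1804 = 0.2296 M; [NO₂] = 2x = 0.3608 M.
Kc = [NO₂]²/[N₂O₄] = (0.3608)²/0.2296 = 0.567.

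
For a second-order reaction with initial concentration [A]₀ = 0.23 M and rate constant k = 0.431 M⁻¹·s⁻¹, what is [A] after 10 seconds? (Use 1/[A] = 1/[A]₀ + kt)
0.1155 M

1/[A] = 1/[A]₀ + k·t = 1/0.23 + (0.431)·(10) = 4.3478 + 4.3100 = 8.6578
[A] = 1/8.6578 = 0.1155 M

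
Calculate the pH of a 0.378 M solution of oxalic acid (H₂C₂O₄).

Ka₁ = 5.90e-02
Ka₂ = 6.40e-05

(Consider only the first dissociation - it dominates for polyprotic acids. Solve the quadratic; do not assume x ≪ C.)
pH = 0.91

x² + Ka₁·x − Ka₁·C = 0 with Ka₁ = 5.90e-02, C = 0.378.
x = (−Ka₁ + √(Ka₁² + 4·Ka₁·C))/2 = 1.2272e-01 M, so pH = 0.91.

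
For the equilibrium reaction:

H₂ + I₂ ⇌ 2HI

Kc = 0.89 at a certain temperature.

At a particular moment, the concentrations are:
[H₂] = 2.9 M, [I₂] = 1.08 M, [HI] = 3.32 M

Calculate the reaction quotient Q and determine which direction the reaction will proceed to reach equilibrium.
Q = 3.519, Q > K, reaction proceeds reverse (toward reactants)

Q = ([HI]^2) / ([H₂] × [I₂])
  = ((3.32)^2) / ((2.9)·(1.08)) = 11.022/3.132 = 3.519
Since Q = 3.519 > Kc = 0.89, the reaction proceeds reverse (toward reactants) to reach equilibrium.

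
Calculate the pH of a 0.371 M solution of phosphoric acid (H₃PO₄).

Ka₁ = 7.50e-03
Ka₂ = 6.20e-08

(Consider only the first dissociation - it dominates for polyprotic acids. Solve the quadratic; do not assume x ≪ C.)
pH = 1.31

x² + Ka₁·x − Ka₁·C = 0 with Ka₁ = 7.50e-03, C = 0.371.
x = (−Ka₁ + √(Ka₁² + 4·Ka₁·C))/2 = 4.9133e-02 M, so pH = 1.31.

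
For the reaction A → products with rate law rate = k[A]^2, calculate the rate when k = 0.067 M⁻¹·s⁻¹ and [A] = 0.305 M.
0.006233 M/s

rate = k·[A]^2 = 0.067·(0.305)^2 = 0.067·0.093025 = 0.006233 M/s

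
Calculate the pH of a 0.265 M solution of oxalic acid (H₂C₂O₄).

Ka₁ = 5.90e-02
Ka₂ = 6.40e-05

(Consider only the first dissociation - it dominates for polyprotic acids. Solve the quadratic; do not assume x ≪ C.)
pH = 1.00

x² + Ka₁·x − Ka₁·C = 0 with Ka₁ = 5.90e-02, C = 0.265.
x = (−Ka₁ + √(Ka₁² + 4·Ka₁·C))/2 = 9.8973e-02 M, so pH = 1.00.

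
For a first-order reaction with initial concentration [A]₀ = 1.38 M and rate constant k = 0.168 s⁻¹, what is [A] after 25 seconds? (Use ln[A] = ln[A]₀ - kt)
0.0207 M

ln[A] = ln[A]₀ - k·t = ln(1.38) - (0.168)·(25) = 0.3221 - 4.2000 = -3.8779
[A] = e^(-3.8779) = 0.0207 M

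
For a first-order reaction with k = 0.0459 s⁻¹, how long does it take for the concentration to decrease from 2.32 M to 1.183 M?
14.67 s

From ln[A] = ln[A]₀ - k·t: t = ln([A]₀/[A])/k = ln(2.32/1.183)/0.0459 = ln(1.9611)/0.0459 = 0.6735/0.0459 = 14.67 s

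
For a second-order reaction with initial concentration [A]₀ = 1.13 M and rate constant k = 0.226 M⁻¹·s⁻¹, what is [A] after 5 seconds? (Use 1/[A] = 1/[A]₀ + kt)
0.4963 M

1/[A] = 1/[A]₀ + k·t = 1/1.13 + (0.226)·(5) = 0.8850 + 1.1300 = 2.0150
[A] = 1/2.0150 = 0.4963 M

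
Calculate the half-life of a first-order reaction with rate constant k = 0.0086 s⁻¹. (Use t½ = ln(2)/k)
80.60 s

t½ = ln(2)/k = 0.6931/0.0086 = 80.60 s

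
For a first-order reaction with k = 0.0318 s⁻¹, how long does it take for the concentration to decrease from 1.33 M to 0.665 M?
21.80 s

From ln[A] = ln[A]₀ - k·t: t = ln([A]₀/[A])/k = ln(1.33/0.665)/0.0318 = ln(2.0000)/0.0318 = 0.6931/0.0318 = 21.80 s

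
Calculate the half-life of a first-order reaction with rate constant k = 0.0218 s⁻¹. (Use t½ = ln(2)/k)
31.80 s

t½ = ln(2)/k = 0.6931/0.0218 = 31.80 s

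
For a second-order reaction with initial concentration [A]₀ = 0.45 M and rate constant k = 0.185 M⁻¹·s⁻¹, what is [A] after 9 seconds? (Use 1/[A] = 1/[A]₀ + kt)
0.2573 M

1/[A] = 1/[A]₀ + k·t = 1/0.45 + (0.185)·(9) = 2.2222 + 1.6650 = 3.8872
[A] = 1/3.8872 = 0.2573 M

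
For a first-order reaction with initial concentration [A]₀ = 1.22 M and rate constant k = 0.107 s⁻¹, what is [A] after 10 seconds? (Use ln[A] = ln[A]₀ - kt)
0.4185 M

ln[A] = ln[A]₀ - k·t = ln(1.22) - (0.107)·(10) = 0.1989 - 1.0700 = -0.8711
[A] = e^(-0.8711) = 0.4185 M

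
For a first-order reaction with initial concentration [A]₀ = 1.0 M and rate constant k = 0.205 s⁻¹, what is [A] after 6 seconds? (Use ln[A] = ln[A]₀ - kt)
0.2923 M

ln[A] = ln[A]₀ - k·t = ln(1.0) - (0.205)·(6) = 0.0000 - 1.2300 = -1.2300
[A] = e^(-1.2300) = 0.2923 M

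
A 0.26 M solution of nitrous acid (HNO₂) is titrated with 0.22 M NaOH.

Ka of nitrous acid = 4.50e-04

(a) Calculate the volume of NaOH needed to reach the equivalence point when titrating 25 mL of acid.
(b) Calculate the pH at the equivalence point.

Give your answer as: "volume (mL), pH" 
V = 29.5 mL, pH = 8.21

(a) At equivalence: moles acid = moles base.
moles acid = 0.26 × 0.025 = 0.0065 mol; V_NaOH = 0.0065/0.22 = 0.02955 L = 29.5 mL.
(b) At equivalence, all acid → conjugate base A⁻ at [A⁻] = 0.0065/0.05455 = 0.1192 M.
Kb = Kw/Ka = 1.0e-14/4.50e-04 = 2.222e-11; [OH⁻] = √(Kb·[A⁻]) = 1.627e-06; pOH = 5.79; pH = 14 − pOH = 8.21.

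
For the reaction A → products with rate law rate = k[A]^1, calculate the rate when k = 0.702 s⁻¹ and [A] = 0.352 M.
0.2471 M/s

rate = k·[A]^1 = 0.702·(0.352)^1 = 0.702·0.352 = 0.2471 M/s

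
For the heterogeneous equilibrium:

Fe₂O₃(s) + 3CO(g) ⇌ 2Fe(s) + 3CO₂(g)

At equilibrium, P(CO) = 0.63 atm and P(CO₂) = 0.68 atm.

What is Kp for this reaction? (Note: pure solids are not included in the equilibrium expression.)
K_p = 1.257

Solids (Fe₂O₃, Fe) are excluded.
Kp = P(CO₂)³/P(CO)³ = (0.68)³/(0.63)³ = 0.3144/0.25 = 1.257.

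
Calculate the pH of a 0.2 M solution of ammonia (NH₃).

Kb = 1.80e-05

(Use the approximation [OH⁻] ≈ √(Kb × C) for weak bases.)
pH = 11.28

[OH⁻] = √(Kb × C) = √(1.80e-05 × 0.2) = 1.8974e-03. pOH = 2.72, pH = 14 - pOH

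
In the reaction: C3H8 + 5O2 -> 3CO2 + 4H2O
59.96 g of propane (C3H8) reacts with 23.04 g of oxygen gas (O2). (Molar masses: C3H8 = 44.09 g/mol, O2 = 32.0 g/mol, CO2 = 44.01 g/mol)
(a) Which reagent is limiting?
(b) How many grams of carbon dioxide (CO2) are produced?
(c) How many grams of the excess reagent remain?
(a) O2, (b) 19.01 g, (c) 53.61 g

Moles of C3H8 = 59.96 g ÷ 44.09 g/mol = 1.35995 mol
Moles of O2 = 23.04 g ÷ 32.0 g/mol = 0.72 mol
Moles ÷ coefficient: C3H8: 1.35995/1 = 1.36, O2: 0.72/5 = 0.144
(a) O2 has the smaller value, so O2 is the limiting reagent.
(b) Moles of CO2 = 0.72 mol O2 × (3/5) = 0.432 mol; mass = 0.432 mol × 44.01 g/mol = 19.01 g
(c) C3H8 consumed = 0.72 × (1/5) = 0.144 mol; remaining = 1.35995 − 0.144 = 1.21595 mol; mass = 1.21595 mol × 44.09 g/mol = 53.61 g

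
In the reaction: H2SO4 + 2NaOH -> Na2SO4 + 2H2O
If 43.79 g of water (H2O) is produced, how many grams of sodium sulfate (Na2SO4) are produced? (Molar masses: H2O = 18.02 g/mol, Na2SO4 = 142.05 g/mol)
Moles of H2O = 43.79 g ÷ 18.02 g/mol = 2.43008 mol
Mole ratio: 1 mol Na2SO4 / 2 mol H2O
Moles of Na2SO4 = 2.43008 × (1/2) = 1.21504 mol
Mass of Na2SO4 = 1.21504 mol × 142.05 g/mol = 172.6 g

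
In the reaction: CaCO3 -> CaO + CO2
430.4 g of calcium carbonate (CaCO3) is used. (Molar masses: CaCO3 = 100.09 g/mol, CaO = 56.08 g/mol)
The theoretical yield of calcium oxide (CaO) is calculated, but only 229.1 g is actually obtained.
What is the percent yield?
Moles of CaCO3 = 430.4 g ÷ 100.09 g/mol = 4.30013 mol
Mole ratio: 1 mol CaO / 1 mol CaCO3
Moles of CaO = 4.30013 × (1/1) = 4.30013 mol
Theoretical yield = 4.30013 mol × 56.08 g/mol = 241.15 g
Actual yield = 229.1 g
Percent yield = (229.1 / 241.15) × 100% = 95.0%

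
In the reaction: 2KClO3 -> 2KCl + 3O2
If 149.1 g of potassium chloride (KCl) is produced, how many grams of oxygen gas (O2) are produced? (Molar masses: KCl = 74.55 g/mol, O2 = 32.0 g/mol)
Moles of KCl = 149.1 g ÷ 74.55 g/mol = 2 mol
Mole ratio: 3 mol O2 / 2 mol KCl
Moles of O2 = 2 × (3/2) = 3 mol
Mass of O2 = 3 mol × 32.0 g/mol = 96 g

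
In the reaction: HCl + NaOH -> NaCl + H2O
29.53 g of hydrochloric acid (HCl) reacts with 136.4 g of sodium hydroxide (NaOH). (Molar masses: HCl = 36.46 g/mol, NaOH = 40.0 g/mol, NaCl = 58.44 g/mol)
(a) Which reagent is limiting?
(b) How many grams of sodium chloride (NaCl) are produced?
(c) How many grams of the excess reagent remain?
(a) HCl, (b) 47.33 g, (c) 104 g

Moles of HCl = 29.53 g ÷ 36.46 g/mol = 0.809929 mol
Moles of NaOH = 136.4 g ÷ 40.0 g/mol = 3.41 mol
Moles ÷ coefficient: HCl: 0.809929/1 = 0.8099, NaOH: 3.41/1 = 3.41
(a) HCl has the smaller value, so HCl is the limiting reagent.
(b) Moles of NaCl = 0.809929 mol HCl × (1/1) = 0.809929 mol; mass = 0.809929 mol × 58.44 g/mol = 47.33 g
(c) NaOH consumed = 0.809929 × (1/1) = 0.809929 mol; remaining = 3.41 − 0.809929 = 2.60007 mol; mass = 2.60007 mol × 40.0 g/mol = 104 g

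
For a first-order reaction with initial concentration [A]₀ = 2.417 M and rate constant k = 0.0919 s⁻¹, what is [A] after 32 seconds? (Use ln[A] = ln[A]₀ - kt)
0.1277 M

ln[A] = ln[A]₀ - k·t = ln(2.417) - (0.0919)·(32) = 0.8825 - 2.9408 = -2.0583
[A] = e^(-2.0583) = 0.1277 M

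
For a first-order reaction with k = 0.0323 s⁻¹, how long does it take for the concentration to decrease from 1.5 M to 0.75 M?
21.46 s

From ln[A] = ln[A]₀ - k·t: t = ln([A]₀/[A])/k = ln(1.5/0.75)/0.0323 = ln(2.0000)/0.0323 = 0.6931/0.0323 = 21.46 s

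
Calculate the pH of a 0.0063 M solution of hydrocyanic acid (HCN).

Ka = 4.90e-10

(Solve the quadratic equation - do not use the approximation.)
pH = 5.76

x² + Ka×x - Ka×C = 0. Using quadratic formula: [H⁺] = 1.7567e-06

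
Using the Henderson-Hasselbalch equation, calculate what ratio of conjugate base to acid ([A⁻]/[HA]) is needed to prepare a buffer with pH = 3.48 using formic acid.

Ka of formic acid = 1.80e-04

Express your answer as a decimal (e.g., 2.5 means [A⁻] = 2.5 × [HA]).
[A⁻]/[HA] = 0.544

pKa = −log(1.80e-04) = 3.7447. pH = pKa + log([A⁻]/[HA]). 3.48 = 3.7447 + log(ratio). log(ratio) = 3.48 − 3.7447 = -0.2647. ratio = 10^(-0.2647) = 0.544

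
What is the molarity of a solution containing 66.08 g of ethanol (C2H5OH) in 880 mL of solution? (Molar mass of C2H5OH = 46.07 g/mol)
Moles of C2H5OH = 66.08 g ÷ 46.07 g/mol = 1.43434 mol
Volume = 880 mL = 0.88 L
Molarity = 1.43434 mol ÷ 0.88 L = 1.63 M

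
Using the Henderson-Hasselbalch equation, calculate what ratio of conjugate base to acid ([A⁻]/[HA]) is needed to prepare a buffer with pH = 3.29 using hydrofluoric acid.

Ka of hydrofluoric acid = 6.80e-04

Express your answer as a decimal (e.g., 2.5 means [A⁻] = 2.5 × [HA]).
[A⁻]/[HA] = 1.326

pKa = −log(6.80e-04) = 3.1675. pH = pKa + log([A⁻]/[HA]). 3.29 = 3.1675 + log(ratio). log(ratio) = 3.29 − 3.1675 = 0.1225. ratio = 10^(0.1225) = 1.326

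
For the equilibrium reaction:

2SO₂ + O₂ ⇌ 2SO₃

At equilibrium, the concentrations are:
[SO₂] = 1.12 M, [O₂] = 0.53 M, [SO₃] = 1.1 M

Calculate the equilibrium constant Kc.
K_c = 1.8200

Kc = ([SO₃]^2) / ([SO₂]^2 × [O₂])
   = ((1.1)^2) / ((1.12)^2·(0.53))
   = 1.21 / 0.66483 = 1.8200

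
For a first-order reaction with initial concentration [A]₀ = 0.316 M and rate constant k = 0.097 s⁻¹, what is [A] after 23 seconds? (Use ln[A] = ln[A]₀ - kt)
0.0339 M

ln[A] = ln[A]₀ - k·t = ln(0.316) - (0.097)·(23) = -1.1520 - 2.2310 = -3.3830
[A] = e^(-3.3830) = 0.0339 M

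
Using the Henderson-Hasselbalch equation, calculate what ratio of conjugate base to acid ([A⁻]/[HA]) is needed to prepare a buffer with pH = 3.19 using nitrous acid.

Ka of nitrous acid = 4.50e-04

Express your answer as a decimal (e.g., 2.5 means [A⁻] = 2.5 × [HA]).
[A⁻]/[HA] = 0.697

pKa = −log(4.50e-04) = 3.3468. pH = pKa + log([A⁻]/[HA]). 3.19 = 3.3468 + log(ratio). log(ratio) = 3.19 − 3.3468 = -0.1568. ratio = 10^(-0.1568) = 0.697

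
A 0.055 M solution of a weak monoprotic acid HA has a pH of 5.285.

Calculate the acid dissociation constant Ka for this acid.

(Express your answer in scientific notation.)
K_a = 4.89e-10

[H⁺] = 10^(−pH) = 10^(−5.285) = 5.188e-06 M. For HA ⇌ H⁺ + A⁻, Ka = x²/(C − x) = (5.188e-06)²/(0.055 − 5.188e-06) = 4.89e-10.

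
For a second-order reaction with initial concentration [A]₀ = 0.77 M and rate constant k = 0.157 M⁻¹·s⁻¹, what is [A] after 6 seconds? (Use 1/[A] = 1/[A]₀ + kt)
0.4463 M

1/[A] = 1/[A]₀ + k·t = 1/0.77 + (0.157)·(6) = 1.2987 + 0.9420 = 2.2407
[A] = 1/2.2407 = 0.4463 M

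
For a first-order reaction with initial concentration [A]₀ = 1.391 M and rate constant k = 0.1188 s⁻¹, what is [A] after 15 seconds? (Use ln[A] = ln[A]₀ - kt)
0.2341 M

ln[A] = ln[A]₀ - k·t = ln(1.391) - (0.1188)·(15) = 0.3300 - 1.7820 = -1.4520
[A] = e^(-1.4520) = 0.2341 M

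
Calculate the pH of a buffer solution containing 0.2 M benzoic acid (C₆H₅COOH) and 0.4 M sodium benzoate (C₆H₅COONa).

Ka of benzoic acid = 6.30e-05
pH = 4.50

pKa = -log(6.30e-05) = 4.20. pH = pKa + log([A⁻]/[HA]) = 4.20 + log(0.4/0.2)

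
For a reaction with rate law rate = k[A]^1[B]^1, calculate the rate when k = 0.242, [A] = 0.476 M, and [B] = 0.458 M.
0.05276 M/s

rate = k·[A]^1·[B]^1 = 0.242·(0.476)^1·(0.458)^1 = 0.242·0.476·0.458 = 0.05276 M/s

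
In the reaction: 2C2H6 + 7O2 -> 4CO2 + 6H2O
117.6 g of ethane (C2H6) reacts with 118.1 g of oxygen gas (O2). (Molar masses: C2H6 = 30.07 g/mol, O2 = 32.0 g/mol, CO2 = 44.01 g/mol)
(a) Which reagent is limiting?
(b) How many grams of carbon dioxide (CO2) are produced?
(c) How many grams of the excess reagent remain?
(a) O2, (b) 92.81 g, (c) 85.89 g

Moles of C2H6 = 117.6 g ÷ 30.07 g/mol = 3.91087 mol
Moles of O2 = 118.1 g ÷ 32.0 g/mol = 3.69062 mol
Moles ÷ coefficient: C2H6: 3.91087/2 = 1.955, O2: 3.69062/7 = 0.5272
(a) O2 has the smaller value, so O2 is the limiting reagent.
(b) Moles of CO2 = 3.69062 mol O2 × (4/7) = 2.10893 mol; mass = 2.10893 mol × 44.01 g/mol = 92.81 g
(c) C2H6 consumed = 3.69062 × (2/7) = 1.05446 mol; remaining = 3.91087 − 1.05446 = 2.85641 mol; mass = 2.85641 mol × 30.07 g/mol = 85.89 g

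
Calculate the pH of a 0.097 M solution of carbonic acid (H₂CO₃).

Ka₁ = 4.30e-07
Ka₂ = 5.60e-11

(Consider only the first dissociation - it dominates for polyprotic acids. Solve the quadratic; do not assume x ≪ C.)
pH = 3.69

x² + Ka₁·x − Ka₁·C = 0 with Ka₁ = 4.30e-07, C = 0.097.
x = (−Ka₁ + √(Ka₁² + 4·Ka₁·C))/2 = 2.0402e-04 M, so pH = 3.69.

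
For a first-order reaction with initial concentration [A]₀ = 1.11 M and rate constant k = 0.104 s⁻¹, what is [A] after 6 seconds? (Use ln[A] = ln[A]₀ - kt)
0.5947 M

ln[A] = ln[A]₀ - k·t = ln(1.11) - (0.104)·(6) = 0.1044 - 0.6240 = -0.5196
[A] = e^(-0.5196) = 0.5947 M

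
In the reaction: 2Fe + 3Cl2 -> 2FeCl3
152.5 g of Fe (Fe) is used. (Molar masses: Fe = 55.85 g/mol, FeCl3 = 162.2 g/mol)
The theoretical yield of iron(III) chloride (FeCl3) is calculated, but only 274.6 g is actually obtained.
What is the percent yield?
Moles of Fe = 152.5 g ÷ 55.85 g/mol = 2.73053 mol
Mole ratio: 2 mol FeCl3 / 2 mol Fe
Moles of FeCl3 = 2.73053 × (2/2) = 2.73053 mol
Theoretical yield = 2.73053 mol × 162.2 g/mol = 442.89 g
Actual yield = 274.6 g
Percent yield = (274.6 / 442.89) × 100% = 62.0%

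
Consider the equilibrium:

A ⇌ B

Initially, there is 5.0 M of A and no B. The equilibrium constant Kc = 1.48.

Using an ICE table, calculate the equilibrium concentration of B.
[B] = 2.984 M

ICE: [A] = 5.0 − x, [B] = x.
Kc = x/(5.0 − x) = 1.48 ⇒ x = 1.48·5.0/(1 + 1.48) = 7.4/2.48 = 2.984.
[B] = x = 2.984 M.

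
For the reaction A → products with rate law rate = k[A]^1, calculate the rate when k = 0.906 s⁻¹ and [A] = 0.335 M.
0.3035 M/s

rate = k·[A]^1 = 0.906·(0.335)^1 = 0.906·0.335 = 0.3035 M/s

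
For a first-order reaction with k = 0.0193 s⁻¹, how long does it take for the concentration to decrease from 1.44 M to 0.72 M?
35.91 s

From ln[A] = ln[A]₀ - k·t: t = ln([A]₀/[A])/k = ln(1.44/0.72)/0.0193 = ln(2.0000)/0.0193 = 0.6931/0.0193 = 35.91 s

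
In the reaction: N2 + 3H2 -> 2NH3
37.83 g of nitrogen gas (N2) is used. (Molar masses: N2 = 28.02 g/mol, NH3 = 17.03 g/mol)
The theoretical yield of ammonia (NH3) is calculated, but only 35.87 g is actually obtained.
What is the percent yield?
Moles of N2 = 37.83 g ÷ 28.02 g/mol = 1.35011 mol
Mole ratio: 2 mol NH3 / 1 mol N2
Moles of NH3 = 1.35011 × (2/1) = 2.70021 mol
Theoretical yield = 2.70021 mol × 17.03 g/mol = 45.985 g
Actual yield = 35.87 g
Percent yield = (35.87 / 45.985) × 100% = 78.0%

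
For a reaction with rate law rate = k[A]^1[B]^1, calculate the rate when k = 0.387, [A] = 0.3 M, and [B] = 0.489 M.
0.05677 M/s

rate = k·[A]^1·[B]^1 = 0.387·(0.3)^1·(0.489)^1 = 0.387·0.3·0.489 = 0.05677 M/s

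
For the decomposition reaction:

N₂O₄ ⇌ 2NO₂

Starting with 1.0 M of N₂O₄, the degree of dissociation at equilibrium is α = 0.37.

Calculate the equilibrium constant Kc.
K_c = 0.8692

x = α·[A]₀ = 0.37 × 1.0 = 0.37 M dissociated.
At eq: [N₂O₄] = 1.0 − 0.37 = 0.63 M; [NO₂] = 2x = 0.74 M.
Kc = [NO₂]²/[N₂O₄] = (0.74)²/0.63 = 0.8692.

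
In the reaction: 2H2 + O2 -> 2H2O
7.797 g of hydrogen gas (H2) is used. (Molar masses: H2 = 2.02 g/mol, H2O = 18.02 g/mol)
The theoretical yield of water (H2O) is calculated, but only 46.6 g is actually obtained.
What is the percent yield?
Moles of H2 = 7.797 g ÷ 2.02 g/mol = 3.8599 mol
Mole ratio: 2 mol H2O / 2 mol H2
Moles of H2O = 3.8599 × (2/2) = 3.8599 mol
Theoretical yield = 3.8599 mol × 18.02 g/mol = 69.555 g
Actual yield = 46.6 g
Percent yield = (46.6 / 69.555) × 100% = 67.0%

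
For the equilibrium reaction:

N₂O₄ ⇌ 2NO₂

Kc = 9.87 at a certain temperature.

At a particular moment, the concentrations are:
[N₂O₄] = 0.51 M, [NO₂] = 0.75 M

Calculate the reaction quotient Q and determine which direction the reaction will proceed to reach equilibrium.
Q = 1.103, Q < K, reaction proceeds forward (toward products)

Q = ([NO₂]^2) / ([N₂O₄])
  = ((0.75)^2) / ((0.51)) = 0.5625/0.51 = 1.103
Since Q = 1.103 < Kc = 9.87, the reaction proceeds forward (toward products) to reach equilibrium.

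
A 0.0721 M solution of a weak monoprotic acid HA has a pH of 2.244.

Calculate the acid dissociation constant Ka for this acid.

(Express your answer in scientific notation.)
K_a = 4.90e-04

[H⁺] = 10^(−pH) = 10^(−2.244) = 5.702e-03 M. For HA ⇌ H⁺ + A⁻, Ka = x²/(C − x) = (5.702e-03)²/(0.0721 − 5.702e-03) = 4.90e-04.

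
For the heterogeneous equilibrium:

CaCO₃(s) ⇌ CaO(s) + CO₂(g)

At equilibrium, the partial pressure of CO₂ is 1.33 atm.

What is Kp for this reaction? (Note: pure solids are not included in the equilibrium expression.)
K_p = 1.33

Solids (CaCO₃, CaO) have activity 1 and are excluded.
Kp = P(CO₂) = 1.33.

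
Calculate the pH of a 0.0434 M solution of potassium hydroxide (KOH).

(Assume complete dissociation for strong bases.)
pH = 12.64

[OH⁻] = 0.0434 M for strong base. pOH = -log[OH⁻] = 1.36, pH = 14 - pOH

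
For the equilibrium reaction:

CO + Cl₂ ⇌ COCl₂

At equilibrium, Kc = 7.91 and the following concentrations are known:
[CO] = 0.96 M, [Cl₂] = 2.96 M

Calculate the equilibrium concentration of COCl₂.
[COCl₂] = 22.4771 M

Kc = ([COCl₂]) / ([CO] × [Cl₂]) = 7.91
[COCl₂]^1 = Kc · (reactant terms)/(other product terms) = 7.91 · 2.8416 / 1 = 22.477
[COCl₂] = 22.4771 M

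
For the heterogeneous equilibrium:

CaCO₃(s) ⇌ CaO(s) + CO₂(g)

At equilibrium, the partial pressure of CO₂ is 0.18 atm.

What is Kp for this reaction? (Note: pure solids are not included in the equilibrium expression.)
K_p = 0.18

Solids (CaCO₃, CaO) have activity 1 and are excluded.
Kp = P(CO₂) = 0.18.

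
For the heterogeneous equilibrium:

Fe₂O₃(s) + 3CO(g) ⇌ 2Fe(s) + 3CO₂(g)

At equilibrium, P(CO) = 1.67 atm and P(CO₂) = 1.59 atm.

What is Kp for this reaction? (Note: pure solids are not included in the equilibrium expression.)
K_p = 0.863

Solids (Fe₂O₃, Fe) are excluded.
Kp = P(CO₂)³/P(CO)³ = (1.59)³/(1.67)³ = 4.02/4.657 = 0.863.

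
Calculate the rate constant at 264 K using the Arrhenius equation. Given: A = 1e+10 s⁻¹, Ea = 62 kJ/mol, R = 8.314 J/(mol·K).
5.40e-03 s⁻¹

k = A·exp(-Ea/(R·T)) = 1e+10·exp(-62000/(8.314·264)) = 1e+10·exp(-28.2474) = 1e+10·5.3992e-13 = 5.40e-03 s⁻¹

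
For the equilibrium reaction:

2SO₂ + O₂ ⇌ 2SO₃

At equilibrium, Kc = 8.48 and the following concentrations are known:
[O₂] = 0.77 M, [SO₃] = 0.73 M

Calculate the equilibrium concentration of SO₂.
[SO₂] = 0.2857 M

Kc = ([SO₃]^2) / ([SO₂]^2 × [O₂]) = 8.48
[SO₂]^2 = (product terms)/(Kc · other reactant terms) = 0.5329 / (8.48 · 0.77) = 0.081613
[SO₂] = (0.081613)^(1/2) = 0.2857 M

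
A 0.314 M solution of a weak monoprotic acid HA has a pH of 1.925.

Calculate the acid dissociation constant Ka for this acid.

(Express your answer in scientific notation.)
K_a = 4.68e-04

[H⁺] = 10^(−pH) = 10^(−1.925) = 1.189e-02 M. For HA ⇌ H⁺ + A⁻, Ka = x²/(C − x) = (1.189e-02)²/(0.314 − 1.189e-02) = 4.68e-04.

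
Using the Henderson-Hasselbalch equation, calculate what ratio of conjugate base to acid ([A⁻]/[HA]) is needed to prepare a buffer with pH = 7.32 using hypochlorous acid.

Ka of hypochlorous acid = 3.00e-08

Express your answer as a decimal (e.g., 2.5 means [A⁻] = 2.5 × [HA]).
[A⁻]/[HA] = 0.627

pKa = −log(3.00e-08) = 7.5229. pH = pKa + log([A⁻]/[HA]). 7.32 = 7.5229 + log(ratio). log(ratio) = 7.32 − 7.5229 = -0.2029. ratio = 10^(-0.2029) = 0.627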